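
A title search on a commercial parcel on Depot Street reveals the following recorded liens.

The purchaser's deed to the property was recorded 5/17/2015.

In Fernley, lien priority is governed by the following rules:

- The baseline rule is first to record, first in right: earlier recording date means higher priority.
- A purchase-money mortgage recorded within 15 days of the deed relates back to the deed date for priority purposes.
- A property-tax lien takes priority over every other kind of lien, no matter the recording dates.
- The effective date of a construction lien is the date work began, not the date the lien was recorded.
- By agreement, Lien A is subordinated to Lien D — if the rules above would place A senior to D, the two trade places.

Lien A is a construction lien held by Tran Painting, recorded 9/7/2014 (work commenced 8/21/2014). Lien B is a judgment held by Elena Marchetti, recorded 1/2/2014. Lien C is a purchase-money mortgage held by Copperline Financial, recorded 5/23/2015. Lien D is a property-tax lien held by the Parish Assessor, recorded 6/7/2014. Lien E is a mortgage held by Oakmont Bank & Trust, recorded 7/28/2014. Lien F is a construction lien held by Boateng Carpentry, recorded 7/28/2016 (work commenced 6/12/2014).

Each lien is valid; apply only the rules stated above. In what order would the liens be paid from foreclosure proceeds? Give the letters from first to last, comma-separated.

Effective dates: A is treated as recorded 8/21/2014, the work-commencement date; C relates back to the deed date 5/17/2015; F's effective date is 6/12/2014, when work began.
D, as a property-tax lien, has superpriority and ranks first.
Ordering the rest by effective date: B (1/2/2014), F (6/12/2014), E (7/28/2014), A (8/21/2014), C (5/17/2015).
Since A is not senior to D, the subordination leaves the order unchanged.

D, B, F, E, A, C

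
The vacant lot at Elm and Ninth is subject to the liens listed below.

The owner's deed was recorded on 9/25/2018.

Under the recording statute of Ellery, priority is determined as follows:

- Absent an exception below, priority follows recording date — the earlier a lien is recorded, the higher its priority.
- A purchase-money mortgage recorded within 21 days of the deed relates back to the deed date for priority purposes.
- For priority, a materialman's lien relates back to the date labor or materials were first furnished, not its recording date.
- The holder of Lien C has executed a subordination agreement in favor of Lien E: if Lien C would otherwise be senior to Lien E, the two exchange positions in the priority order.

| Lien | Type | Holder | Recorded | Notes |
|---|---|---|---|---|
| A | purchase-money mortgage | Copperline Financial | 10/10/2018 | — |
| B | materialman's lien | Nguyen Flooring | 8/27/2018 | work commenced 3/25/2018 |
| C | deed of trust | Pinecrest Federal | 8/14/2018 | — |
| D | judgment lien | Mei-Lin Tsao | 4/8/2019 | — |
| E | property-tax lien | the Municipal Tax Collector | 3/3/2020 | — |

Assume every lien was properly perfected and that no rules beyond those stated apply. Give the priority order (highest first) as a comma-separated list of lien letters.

B, E, A, D, C

Effective dates: A was recorded within the 21-day window, so its effective date is the deed date 9/25/2018; B relates back to 3/25/2018 (work commenced).
By effective date, earliest first: B (3/25/2018), C (8/14/2018), A (9/25/2018), D (4/8/2019), E (3/3/2020).
C is senior to E before the subordination, so the two trade places.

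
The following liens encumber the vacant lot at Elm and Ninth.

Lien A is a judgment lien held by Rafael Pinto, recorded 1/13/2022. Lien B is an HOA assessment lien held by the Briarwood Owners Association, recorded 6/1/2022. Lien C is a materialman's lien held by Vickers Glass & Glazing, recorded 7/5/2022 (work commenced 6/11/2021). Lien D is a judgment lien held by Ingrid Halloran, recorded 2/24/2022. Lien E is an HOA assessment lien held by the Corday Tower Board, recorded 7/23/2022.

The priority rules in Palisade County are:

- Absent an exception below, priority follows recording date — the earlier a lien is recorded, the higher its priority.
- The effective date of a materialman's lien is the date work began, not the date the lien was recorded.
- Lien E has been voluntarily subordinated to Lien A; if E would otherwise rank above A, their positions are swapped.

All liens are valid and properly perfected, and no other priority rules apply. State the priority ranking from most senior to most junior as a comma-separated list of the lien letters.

Effective dates after the stated exceptions: C is treated as recorded 6/11/2021, the work-commencement date.
By effective date, earliest first: C (6/11/2021), A (1/13/2022), D (2/24/2022), B (6/1/2022), E (7/23/2022).
E already ranks below A; the subordination has no effect.

C, A, D, B, E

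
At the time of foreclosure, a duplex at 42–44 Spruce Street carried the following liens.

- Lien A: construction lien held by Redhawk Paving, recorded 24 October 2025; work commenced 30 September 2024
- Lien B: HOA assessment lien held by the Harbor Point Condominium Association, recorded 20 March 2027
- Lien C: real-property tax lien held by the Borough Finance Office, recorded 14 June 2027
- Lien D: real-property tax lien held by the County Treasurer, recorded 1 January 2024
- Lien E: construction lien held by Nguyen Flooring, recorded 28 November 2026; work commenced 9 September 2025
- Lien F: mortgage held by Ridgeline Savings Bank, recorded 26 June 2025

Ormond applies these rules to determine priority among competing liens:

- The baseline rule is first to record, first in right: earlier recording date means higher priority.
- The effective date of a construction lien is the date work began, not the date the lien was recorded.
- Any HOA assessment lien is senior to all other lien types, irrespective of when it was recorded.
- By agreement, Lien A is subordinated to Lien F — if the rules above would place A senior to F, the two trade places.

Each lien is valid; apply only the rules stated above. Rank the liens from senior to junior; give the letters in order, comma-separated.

First, effective dates: A is treated as recorded 30 September 2024, the work-commencement date; E is treated as recorded 9 September 2025, the work-commencement date.
As an HOA assessment lien, B is senior to every other lien.
Remaining liens by effective date: D (1 January 2024), A (30 September 2024), F (26 June 2025), E (9 September 2025), C (14 June 2027).
A is senior to F before the subordination, so the two trade places.

B, D, F, A, E, C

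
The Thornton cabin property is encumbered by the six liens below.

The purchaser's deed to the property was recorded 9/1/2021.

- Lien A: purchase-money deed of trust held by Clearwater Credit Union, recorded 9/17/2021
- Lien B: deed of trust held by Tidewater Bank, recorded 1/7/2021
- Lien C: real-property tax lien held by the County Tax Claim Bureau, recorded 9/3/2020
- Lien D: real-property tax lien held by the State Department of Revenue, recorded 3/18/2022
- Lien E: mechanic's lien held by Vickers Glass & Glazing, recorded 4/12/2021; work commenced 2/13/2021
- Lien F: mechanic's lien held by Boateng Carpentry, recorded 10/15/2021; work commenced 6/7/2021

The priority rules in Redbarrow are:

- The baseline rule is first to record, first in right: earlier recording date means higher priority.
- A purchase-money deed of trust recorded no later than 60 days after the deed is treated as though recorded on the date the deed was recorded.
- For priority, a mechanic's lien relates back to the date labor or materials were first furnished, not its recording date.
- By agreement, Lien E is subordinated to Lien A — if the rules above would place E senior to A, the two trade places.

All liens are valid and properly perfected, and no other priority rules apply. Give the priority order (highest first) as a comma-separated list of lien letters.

First, effective dates: A's effective date is the deed date, 9/1/2021; E is treated as recorded 2/13/2021, the work-commencement date; F is treated as recorded 6/7/2021, the work-commencement date.
Sorted by effective date: C (9/3/2020), B (1/7/2021), E (2/13/2021), F (6/7/2021), A (9/1/2021), D (3/18/2022).
Because E would otherwise rank above A, the subordination swaps them.

C, B, A, F, E, D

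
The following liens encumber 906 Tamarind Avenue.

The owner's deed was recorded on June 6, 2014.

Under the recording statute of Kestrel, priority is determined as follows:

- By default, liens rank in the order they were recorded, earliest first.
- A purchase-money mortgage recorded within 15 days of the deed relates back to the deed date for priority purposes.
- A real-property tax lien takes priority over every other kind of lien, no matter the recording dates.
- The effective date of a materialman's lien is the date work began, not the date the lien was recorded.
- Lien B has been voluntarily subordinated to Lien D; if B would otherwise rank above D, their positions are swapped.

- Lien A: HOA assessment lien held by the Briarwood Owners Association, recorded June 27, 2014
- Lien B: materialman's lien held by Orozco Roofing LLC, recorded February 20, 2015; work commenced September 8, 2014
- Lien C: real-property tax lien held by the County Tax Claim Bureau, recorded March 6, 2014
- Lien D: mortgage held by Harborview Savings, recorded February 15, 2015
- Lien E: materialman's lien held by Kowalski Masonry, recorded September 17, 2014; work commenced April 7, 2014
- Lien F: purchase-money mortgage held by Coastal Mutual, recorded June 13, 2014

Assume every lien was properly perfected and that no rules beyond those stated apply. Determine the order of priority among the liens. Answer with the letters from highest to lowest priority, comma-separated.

C, E, F, A, D, B

Effective dates: B's effective date is September 8, 2014, when work began; E relates back to April 7, 2014 (work commenced); F was recorded within the 15-day window, so its effective date is the deed date June 6, 2014.
C is a real-property tax lien and takes priority over every other lien.
Ordering the rest by effective date: E (April 7, 2014), F (June 6, 2014), A (June 27, 2014), B (September 8, 2014), D (February 15, 2015).
B would otherwise be senior to D, so under the subordination agreement B and D exchange positions.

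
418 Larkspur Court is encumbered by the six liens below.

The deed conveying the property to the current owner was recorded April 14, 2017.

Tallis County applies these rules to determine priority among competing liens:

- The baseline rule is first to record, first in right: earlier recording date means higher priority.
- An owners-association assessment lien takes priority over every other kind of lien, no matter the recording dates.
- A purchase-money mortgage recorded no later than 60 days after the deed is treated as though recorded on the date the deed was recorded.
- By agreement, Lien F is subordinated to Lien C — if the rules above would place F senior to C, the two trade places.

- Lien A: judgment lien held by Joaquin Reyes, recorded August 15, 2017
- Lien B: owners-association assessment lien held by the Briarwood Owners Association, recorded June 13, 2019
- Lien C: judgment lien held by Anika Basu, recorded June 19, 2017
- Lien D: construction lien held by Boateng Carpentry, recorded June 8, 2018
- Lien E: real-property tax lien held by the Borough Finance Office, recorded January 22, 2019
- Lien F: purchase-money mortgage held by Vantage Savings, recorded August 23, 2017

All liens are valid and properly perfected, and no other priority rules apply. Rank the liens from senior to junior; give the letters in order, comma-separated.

Effective dates: F was recorded 131 days after the deed — beyond 60 days — so no relation-back applies.
As an owners-association assessment lien, B is senior to every other lien.
Remaining liens by effective date: C (June 19, 2017), A (August 15, 2017), F (August 23, 2017), D (June 8, 2018), E (January 22, 2019).
F already ranks below C; the subordination has no effect.

B, C, A, F, D, E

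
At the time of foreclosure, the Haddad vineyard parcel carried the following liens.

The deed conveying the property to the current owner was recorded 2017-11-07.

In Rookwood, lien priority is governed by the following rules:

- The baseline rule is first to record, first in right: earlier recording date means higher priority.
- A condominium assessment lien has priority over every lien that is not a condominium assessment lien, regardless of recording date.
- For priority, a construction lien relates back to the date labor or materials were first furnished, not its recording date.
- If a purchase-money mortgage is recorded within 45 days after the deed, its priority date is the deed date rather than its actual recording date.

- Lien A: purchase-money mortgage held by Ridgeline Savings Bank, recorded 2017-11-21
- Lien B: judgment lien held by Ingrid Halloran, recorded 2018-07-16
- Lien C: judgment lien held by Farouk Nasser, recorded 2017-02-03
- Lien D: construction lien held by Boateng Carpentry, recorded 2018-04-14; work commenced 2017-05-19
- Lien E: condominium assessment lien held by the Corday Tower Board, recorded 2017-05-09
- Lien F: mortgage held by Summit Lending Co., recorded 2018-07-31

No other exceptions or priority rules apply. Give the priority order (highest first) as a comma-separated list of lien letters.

E, C, D, A, B, F

Effective dates after the stated exceptions: A was recorded within the 45-day window, so its effective date is the deed date 2017-11-07; D is treated as recorded 2017-05-19, the work-commencement date.
E, as a condominium assessment lien, has superpriority and ranks first.
Ordering the rest by effective date: C (2017-02-03), D (2017-05-19), A (2017-11-07), B (2018-07-16), F (2018-07-31).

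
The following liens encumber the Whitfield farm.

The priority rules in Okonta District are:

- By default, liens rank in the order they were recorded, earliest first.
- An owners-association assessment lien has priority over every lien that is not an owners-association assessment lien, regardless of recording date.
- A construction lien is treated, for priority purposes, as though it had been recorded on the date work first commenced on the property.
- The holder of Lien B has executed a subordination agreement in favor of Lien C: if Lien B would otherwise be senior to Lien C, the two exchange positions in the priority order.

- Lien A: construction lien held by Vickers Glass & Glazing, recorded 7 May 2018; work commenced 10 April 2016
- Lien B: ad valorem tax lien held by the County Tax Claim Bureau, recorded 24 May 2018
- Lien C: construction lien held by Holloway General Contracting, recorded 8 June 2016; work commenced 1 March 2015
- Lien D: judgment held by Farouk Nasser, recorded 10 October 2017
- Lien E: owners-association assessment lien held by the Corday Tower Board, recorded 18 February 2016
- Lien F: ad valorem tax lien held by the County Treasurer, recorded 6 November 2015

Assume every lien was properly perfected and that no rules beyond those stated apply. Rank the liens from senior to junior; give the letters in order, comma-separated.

E, C, F, A, D, B

Effective dates: A's effective date is 10 April 2016, when work began; C relates back to 1 March 2015 (work commenced).
E is an owners-association assessment lien and takes priority over every other lien.
The other liens, earliest effective date first: C (1 March 2015), F (6 November 2015), A (10 April 2016), D (10 October 2017), B (24 May 2018).
B already ranks below C; the subordination has no effect.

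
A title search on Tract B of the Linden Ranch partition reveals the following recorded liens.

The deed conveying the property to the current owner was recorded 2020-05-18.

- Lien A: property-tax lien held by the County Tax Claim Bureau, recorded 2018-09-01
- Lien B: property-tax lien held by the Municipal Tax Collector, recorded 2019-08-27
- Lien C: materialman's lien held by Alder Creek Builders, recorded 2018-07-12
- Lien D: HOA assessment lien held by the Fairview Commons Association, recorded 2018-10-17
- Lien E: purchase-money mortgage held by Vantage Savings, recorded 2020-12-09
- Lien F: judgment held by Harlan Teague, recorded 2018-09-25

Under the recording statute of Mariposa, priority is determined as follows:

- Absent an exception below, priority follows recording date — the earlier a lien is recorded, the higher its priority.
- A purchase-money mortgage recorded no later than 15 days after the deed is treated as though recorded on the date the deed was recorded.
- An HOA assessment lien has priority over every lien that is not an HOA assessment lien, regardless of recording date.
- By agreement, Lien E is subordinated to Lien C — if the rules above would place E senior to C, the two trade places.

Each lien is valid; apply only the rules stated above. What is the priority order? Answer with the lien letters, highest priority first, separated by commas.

D, C, A, F, B, E

Adjusting effective dates: E was recorded 205 days after the deed, outside the 15-day window, so it keeps its recording date.
D, as an HOA assessment lien, has superpriority and ranks first.
Among the remaining liens, by effective date: C (2018-07-12), A (2018-09-01), F (2018-09-25), B (2019-08-27), E (2020-12-09).
E already ranks below C; the subordination has no effect.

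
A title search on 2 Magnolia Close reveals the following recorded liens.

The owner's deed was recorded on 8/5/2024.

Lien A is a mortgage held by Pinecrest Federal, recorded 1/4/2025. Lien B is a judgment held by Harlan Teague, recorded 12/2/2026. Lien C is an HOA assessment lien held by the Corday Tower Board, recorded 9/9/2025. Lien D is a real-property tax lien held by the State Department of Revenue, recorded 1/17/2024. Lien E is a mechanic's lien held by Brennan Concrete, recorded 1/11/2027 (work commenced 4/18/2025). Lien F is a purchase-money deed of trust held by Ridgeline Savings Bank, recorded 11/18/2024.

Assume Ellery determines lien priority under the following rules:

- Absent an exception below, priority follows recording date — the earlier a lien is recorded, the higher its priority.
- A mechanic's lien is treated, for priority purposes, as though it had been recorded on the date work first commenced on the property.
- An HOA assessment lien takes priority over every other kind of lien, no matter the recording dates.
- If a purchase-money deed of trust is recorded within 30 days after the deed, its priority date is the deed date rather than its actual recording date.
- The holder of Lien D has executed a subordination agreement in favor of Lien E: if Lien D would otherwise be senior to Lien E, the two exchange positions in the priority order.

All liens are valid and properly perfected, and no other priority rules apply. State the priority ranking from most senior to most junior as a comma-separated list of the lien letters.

C, E, F, A, D, B

Adjusting effective dates: E relates back to 4/18/2025 (work commenced); F missed the 30-day window (105 days after the deed), so its recording date stands.
C, as an HOA assessment lien, has superpriority and ranks first.
Among the remaining liens, by effective date: D (1/17/2024), F (11/18/2024), A (1/4/2025), E (4/18/2025), B (12/2/2026).
Because D would otherwise rank above E, the subordination swaps them.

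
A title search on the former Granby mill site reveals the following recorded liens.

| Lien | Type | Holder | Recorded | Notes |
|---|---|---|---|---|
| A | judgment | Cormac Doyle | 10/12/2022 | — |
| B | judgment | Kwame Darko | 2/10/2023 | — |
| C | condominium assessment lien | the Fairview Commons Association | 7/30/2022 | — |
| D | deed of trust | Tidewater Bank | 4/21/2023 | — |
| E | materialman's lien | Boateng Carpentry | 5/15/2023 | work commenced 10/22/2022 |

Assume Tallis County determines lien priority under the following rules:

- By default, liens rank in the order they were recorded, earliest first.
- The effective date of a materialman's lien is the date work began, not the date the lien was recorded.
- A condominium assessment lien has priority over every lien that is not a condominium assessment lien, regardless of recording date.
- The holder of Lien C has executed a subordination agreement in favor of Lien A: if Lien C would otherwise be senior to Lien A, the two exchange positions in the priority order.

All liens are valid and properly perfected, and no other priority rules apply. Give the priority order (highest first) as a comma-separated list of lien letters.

Effective dates after the stated exceptions: E is treated as recorded 10/22/2022, the work-commencement date.
As a condominium assessment lien, C is senior to every other lien.
Among the remaining liens, by effective date: A (10/12/2022), E (10/22/2022), B (2/10/2023), D (4/21/2023).
Because C would otherwise rank above A, the subordination swaps them.

A, C, E, B, D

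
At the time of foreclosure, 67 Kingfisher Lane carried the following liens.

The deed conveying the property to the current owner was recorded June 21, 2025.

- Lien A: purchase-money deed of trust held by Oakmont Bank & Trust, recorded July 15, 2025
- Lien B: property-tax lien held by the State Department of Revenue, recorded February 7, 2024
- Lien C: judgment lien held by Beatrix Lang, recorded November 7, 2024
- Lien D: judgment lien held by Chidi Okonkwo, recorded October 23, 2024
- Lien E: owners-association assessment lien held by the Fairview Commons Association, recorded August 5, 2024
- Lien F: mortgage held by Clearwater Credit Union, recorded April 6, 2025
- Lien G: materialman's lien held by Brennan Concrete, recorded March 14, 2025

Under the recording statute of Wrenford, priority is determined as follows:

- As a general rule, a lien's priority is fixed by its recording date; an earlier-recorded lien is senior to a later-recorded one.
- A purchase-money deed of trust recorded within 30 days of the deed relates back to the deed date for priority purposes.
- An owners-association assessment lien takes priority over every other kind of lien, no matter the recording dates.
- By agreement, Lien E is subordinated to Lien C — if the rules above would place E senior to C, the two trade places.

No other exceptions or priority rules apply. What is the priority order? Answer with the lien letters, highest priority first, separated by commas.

Effective dates after the stated exceptions: A's effective date is the deed date, June 21, 2025.
E is an owners-association assessment lien and takes priority over every other lien.
Among the remaining liens, by effective date: B (February 7, 2024), D (October 23, 2024), C (November 7, 2024), G (March 14, 2025), F (April 6, 2025), A (June 21, 2025).
The subordination applies — E was senior to C — so E and C swap.

C, B, D, E, G, F, A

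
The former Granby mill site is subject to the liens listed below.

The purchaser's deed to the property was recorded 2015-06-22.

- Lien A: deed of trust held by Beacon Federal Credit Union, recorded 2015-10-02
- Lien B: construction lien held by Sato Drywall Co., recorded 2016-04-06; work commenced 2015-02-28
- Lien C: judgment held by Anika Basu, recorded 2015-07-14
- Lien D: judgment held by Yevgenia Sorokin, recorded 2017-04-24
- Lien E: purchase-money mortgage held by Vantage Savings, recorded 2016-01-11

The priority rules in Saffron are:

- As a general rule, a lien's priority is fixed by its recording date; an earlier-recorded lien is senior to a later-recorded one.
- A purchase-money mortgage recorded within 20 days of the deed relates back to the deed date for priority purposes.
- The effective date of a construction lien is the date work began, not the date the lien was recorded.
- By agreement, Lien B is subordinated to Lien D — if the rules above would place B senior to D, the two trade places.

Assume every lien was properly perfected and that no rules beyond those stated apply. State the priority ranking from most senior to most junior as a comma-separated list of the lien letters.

D, C, A, E, B

Adjusting effective dates: B relates back to 2015-02-28 (work commenced); E missed the 20-day window (203 days after the deed), so its recording date stands.
Ordering by effective date: B (2015-02-28), C (2015-07-14), A (2015-10-02), E (2016-01-11), D (2017-04-24).
B is senior to D before the subordination, so the two trade places.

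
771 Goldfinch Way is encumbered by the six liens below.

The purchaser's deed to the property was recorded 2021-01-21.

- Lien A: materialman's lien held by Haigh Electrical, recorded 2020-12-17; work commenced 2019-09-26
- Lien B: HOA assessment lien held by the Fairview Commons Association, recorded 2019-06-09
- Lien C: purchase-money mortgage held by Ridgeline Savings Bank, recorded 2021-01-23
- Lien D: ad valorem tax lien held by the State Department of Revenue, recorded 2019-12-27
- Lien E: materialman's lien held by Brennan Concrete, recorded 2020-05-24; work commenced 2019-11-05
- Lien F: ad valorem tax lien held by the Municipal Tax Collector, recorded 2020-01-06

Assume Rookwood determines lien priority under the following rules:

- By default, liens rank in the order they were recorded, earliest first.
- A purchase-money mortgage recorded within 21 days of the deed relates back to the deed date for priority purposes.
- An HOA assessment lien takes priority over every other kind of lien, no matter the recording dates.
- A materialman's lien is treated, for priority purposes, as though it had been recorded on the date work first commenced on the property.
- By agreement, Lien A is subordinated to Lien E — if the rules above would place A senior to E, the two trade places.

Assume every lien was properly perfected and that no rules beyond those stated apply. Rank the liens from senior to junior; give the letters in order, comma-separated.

B, E, A, D, F, C

First, effective dates: A relates back to 2019-09-26 (work commenced); C was recorded within the 21-day window, so its effective date is the deed date 2021-01-21; E is treated as recorded 2019-11-05, the work-commencement date.
B is an HOA assessment lien and takes priority over every other lien.
The other liens, earliest effective date first: A (2019-09-26), E (2019-11-05), D (2019-12-27), F (2020-01-06), C (2021-01-21).
The subordination applies — A was senior to E — so A and E swap.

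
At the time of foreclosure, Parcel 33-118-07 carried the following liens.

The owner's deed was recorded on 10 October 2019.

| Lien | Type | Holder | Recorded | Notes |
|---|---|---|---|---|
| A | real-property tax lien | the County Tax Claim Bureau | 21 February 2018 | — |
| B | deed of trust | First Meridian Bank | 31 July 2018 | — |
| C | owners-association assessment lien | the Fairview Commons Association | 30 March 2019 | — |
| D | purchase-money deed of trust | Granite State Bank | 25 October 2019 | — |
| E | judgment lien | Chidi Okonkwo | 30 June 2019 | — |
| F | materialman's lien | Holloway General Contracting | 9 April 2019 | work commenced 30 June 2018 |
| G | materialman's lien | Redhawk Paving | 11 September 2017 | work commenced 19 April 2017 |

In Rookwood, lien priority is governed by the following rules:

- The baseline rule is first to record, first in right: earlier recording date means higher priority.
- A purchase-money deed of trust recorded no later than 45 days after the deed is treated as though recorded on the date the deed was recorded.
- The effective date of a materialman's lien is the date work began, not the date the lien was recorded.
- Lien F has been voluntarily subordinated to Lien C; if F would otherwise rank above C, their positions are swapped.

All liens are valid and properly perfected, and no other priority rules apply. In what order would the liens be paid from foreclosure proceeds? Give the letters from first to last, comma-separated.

G, A, C, B, F, E, D

Adjusting effective dates: D relates back to the deed date 10 October 2019; F is treated as recorded 30 June 2018, the work-commencement date; G relates back to 19 April 2017 (work commenced).
Sorted by effective date: G (19 April 2017), A (21 February 2018), F (30 June 2018), B (31 July 2018), C (30 March 2019), E (30 June 2019), D (10 October 2019).
The subordination applies — F was senior to C — so F and C swap.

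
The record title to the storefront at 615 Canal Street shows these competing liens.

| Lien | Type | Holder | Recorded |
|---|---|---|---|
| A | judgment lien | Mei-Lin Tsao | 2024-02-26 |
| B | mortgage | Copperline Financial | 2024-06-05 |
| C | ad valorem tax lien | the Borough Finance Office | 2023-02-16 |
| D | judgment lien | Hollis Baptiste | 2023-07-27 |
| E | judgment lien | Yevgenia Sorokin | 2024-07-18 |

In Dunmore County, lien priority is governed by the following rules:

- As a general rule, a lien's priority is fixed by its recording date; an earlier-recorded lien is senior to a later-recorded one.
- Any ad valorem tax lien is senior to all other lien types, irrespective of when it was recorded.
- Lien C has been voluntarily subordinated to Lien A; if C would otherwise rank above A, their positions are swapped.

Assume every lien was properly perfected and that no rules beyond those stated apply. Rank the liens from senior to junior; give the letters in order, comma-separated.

A, D, C, B, E

C is an ad valorem tax lien, so it outranks all other liens regardless of date.
The other liens, earliest effective date first: D (2023-07-27), A (2024-02-26), B (2024-06-05), E (2024-07-18).
C would otherwise be senior to A, so under the subordination agreement C and A exchange positions.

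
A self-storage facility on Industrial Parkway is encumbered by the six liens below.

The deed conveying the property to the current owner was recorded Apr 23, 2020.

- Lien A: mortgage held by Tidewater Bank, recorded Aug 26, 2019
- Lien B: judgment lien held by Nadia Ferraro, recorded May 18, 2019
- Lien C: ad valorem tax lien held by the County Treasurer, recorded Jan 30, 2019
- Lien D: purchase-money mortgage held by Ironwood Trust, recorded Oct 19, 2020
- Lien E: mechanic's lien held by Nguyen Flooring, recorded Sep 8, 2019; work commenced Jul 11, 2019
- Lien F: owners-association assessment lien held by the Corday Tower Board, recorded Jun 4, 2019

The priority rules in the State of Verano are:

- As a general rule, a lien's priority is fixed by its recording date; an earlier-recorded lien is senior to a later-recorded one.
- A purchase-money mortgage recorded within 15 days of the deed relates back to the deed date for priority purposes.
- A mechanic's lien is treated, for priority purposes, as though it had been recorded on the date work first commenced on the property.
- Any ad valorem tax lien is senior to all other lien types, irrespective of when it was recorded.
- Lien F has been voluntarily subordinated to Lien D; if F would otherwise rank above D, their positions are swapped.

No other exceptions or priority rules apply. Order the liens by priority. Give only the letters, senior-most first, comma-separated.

C, B, D, E, A, F

First, effective dates: D was recorded 179 days after the deed — beyond 15 days — so no relation-back applies; E is treated as recorded Jul 11, 2019, the work-commencement date.
C, as an ad valorem tax lien, has superpriority and ranks first.
Ordering the rest by effective date: B (May 18, 2019), F (Jun 4, 2019), E (Jul 11, 2019), A (Aug 26, 2019), D (Oct 19, 2020).
The subordination applies — F was senior to D — so F and D swap.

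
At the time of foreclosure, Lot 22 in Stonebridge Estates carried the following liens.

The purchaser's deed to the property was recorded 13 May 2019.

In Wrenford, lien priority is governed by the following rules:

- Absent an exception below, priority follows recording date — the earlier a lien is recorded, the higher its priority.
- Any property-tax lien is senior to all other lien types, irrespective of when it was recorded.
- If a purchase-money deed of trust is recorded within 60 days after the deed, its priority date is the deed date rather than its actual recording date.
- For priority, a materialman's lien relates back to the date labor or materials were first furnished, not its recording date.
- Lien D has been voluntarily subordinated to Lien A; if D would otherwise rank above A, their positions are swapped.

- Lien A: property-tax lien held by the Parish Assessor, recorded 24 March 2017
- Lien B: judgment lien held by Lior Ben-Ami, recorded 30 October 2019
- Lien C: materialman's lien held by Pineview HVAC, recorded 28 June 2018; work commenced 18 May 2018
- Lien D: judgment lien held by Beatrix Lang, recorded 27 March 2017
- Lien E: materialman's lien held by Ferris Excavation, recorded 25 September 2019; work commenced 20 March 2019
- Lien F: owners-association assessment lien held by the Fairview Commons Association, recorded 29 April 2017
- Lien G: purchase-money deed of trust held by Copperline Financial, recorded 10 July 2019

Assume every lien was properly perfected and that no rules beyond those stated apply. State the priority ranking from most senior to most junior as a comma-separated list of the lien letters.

A, D, F, C, E, G, B

First, effective dates: C's effective date is 18 May 2018, when work began; E relates back to 20 March 2019 (work commenced); G's effective date is the deed date, 13 May 2019.
A is a property-tax lien, so it outranks all other liens regardless of date.
The other liens, earliest effective date first: D (27 March 2017), F (29 April 2017), C (18 May 2018), E (20 March 2019), G (13 May 2019), B (30 October 2019).
Since D is not senior to A, the subordination leaves the order unchanged.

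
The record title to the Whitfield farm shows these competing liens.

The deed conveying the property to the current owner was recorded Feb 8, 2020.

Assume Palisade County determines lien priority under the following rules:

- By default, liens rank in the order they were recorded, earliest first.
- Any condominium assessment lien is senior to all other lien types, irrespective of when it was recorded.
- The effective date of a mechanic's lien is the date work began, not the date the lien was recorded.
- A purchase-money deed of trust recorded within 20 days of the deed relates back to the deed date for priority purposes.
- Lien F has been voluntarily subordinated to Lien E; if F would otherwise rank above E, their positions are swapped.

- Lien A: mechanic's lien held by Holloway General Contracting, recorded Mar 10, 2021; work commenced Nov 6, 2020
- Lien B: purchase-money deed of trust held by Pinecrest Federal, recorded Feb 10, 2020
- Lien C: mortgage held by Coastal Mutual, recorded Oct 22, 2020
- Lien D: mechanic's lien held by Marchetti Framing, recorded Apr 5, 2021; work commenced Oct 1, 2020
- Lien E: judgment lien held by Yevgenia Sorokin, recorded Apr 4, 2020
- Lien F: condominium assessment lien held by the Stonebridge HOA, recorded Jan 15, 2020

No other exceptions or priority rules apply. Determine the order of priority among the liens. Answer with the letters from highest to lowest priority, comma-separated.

E, B, F, D, C, A

First, effective dates: A is treated as recorded Nov 6, 2020, the work-commencement date; B's effective date is the deed date, Feb 8, 2020; D relates back to Oct 1, 2020 (work commenced).
F, as a condominium assessment lien, has superpriority and ranks first.
The other liens, earliest effective date first: B (Feb 8, 2020), E (Apr 4, 2020), D (Oct 1, 2020), C (Oct 22, 2020), A (Nov 6, 2020).
Because F would otherwise rank above E, the subordination swaps them.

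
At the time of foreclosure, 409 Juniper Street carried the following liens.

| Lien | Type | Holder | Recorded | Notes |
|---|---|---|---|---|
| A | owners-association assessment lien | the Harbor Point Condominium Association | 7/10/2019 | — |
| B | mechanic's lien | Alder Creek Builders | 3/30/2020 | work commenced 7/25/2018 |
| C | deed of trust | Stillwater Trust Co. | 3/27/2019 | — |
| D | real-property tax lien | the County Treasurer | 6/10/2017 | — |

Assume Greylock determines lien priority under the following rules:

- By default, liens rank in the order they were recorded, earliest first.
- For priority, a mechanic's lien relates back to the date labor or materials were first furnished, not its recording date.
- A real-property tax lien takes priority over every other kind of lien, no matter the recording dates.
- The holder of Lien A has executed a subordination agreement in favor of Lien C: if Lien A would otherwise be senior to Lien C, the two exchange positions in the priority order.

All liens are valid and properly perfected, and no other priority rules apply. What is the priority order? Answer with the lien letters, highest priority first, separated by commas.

Effective dates after the stated exceptions: B is treated as recorded 7/25/2018, the work-commencement date.
D is a real-property tax lien and takes priority over every other lien.
Remaining liens by effective date: B (7/25/2018), C (3/27/2019), A (7/10/2019).
A is already junior to C, so the subordination agreement changes nothing.

D, B, C, A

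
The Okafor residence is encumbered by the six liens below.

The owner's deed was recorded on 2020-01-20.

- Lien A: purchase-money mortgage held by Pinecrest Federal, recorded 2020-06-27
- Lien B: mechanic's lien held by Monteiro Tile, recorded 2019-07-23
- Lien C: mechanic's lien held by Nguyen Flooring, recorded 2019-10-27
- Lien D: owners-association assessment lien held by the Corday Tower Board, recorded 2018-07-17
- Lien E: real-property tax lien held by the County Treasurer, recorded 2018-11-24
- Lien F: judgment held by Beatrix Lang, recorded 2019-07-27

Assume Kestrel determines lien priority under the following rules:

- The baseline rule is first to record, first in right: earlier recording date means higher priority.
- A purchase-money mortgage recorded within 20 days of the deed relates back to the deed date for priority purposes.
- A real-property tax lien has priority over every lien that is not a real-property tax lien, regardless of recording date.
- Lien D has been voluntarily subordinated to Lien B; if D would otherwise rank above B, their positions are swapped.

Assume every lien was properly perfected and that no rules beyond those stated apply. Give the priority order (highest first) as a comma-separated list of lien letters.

E, B, D, F, C, A

Effective dates after the stated exceptions: A was recorded 159 days after the deed — beyond 20 days — so no relation-back applies.
E is a real-property tax lien, so it outranks all other liens regardless of date.
Ordering the rest by effective date: D (2018-07-17), B (2019-07-23), F (2019-07-27), C (2019-10-27), A (2020-06-27).
Because D would otherwise rank above B, the subordination swaps them.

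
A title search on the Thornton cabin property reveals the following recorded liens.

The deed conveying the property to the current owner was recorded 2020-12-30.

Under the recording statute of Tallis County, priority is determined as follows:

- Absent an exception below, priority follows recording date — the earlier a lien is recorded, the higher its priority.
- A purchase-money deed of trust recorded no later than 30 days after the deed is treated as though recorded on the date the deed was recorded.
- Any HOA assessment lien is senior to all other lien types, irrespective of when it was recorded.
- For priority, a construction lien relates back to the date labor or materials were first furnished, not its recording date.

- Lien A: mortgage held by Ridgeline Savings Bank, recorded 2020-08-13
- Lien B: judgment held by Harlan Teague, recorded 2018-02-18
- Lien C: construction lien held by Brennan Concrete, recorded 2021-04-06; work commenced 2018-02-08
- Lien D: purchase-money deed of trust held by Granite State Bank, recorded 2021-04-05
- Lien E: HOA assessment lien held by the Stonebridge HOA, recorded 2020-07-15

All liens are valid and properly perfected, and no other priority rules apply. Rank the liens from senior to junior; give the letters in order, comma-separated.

E, C, B, A, D

Adjusting effective dates: C relates back to 2018-02-08 (work commenced); D was recorded 96 days after the deed, outside the 30-day window, so it keeps its recording date.
E is an HOA assessment lien and takes priority over every other lien.
Remaining liens by effective date: C (2018-02-08), B (2018-02-18), A (2020-08-13), D (2021-04-05).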